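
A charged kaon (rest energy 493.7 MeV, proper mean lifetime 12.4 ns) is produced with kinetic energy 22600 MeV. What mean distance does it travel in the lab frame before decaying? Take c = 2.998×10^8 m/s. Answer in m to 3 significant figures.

d ≈ 174 m

γ = 1 + K/(m₀c²) = 1 + 22600/493.7 = 46.777
β = √(1 − 1/γ²) = 0.99977
Dilated lifetime: γτ₀ = 46.777 × 12.4 ns = 580.03 ns
d = βc·γτ₀ = 0.99977 × (2.998×10^8 m/s) × 5.8003×10^-7 s = 174 m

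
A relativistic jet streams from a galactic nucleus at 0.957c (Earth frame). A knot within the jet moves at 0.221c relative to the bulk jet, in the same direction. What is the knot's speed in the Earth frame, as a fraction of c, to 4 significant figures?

u ≈ 0.9724c

Relativistic velocity addition: u = (u' + v)/(1 + u'v/c²)
= (0.221 + 0.957)/(1 + 0.221×0.957) = 1.178/1.21150 = 0.9724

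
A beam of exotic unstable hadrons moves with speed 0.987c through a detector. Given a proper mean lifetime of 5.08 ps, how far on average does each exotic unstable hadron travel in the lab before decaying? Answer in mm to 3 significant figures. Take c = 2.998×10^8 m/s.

γ = 1/√(1 − 0.987²) = 6.2220
Dilated lifetime: Δt = γτ₀ = 6.2220 × 5.08 ps = 31.608 ps
d = vΔt = 0.987c × 31.608 ps = 2.9590×10^8 m/s × 3.1608×10^-11 s = 9.35 mm

d ≈ 9.35 mm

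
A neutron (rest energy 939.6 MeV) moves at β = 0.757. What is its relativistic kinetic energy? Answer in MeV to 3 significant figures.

K ≈ 498 MeV

γ = 1/√(1 − 0.757²) = 1.5304
K = (γ − 1)m₀c² = (1.5304 − 1) × 939.6 MeV = 0.53042 × 939.6 MeV = 498 MeV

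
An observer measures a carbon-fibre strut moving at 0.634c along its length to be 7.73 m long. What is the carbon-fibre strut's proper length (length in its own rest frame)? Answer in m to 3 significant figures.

L₀ ≈ 10.0 m

γ = 1/√(1 − 0.634²) = 1.2931
L₀ = γL = 1.2931 × 7.73 = 10.0 m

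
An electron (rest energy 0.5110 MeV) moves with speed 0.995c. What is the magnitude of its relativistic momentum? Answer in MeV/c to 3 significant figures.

γ = 1/√(1 − 0.995²) = 10.013
p = γβm₀c = 10.013 × 0.995 × 0.5110 MeV/c = 5.09 MeV/c

p ≈ 5.09 MeV/c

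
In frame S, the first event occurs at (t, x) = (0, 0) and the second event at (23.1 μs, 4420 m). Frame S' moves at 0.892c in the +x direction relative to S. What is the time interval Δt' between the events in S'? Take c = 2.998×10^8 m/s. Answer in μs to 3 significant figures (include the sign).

Δt' ≈ 22.0 μs

γ = 1/√(1 − 0.892²) = 2.2122
Δt' = γ(Δt − vΔx/c²) = 2.2122 × (23.1 μs − 0.892×4420 m / (2.998×10^8 m/s))
= 2.2122 × (9.9491 μs) = 22.0 μs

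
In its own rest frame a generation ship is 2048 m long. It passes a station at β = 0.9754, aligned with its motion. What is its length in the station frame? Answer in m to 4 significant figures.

L ≈ 451.5 m

γ = 1/√(1 − 0.9754²) = 4.53633
Length contraction: L = L₀/γ = 2048/4.53633 = 451.5 m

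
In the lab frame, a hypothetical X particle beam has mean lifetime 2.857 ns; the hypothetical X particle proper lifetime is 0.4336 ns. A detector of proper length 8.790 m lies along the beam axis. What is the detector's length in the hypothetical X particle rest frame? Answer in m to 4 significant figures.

Time dilation ⇒ γ = Δt/τ₀ = 2.857/0.4336 = 6.58902
Length contraction: L = L₀/γ = 8.790/6.58902 = 1.334 m

L ≈ 1.334 m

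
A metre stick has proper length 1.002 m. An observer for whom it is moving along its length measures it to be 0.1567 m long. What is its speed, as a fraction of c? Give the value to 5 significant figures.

β ≈ 0.98770

γ = L₀/L = 1.002/0.1567 = 6.394384
β = √(1 − 1/γ²) = 0.98770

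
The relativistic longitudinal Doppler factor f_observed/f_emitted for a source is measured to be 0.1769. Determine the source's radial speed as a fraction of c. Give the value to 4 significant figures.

f_obs/f_src = √((1−β)/(1+β)) = 0.1769  ⇒  (1−β)/(1+β) = 0.0312936
β = |1 − D²|/(1 + D²) = |1 − 0.0312936|/(1 + 0.0312936) = 0.9393

β ≈ 0.9393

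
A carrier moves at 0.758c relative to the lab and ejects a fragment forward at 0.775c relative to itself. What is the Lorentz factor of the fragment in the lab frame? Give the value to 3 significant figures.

u_lab = (0.775 + 0.758)/(1 + 0.775×0.758) = 1.533/1.58745 = 0.965700
γ = 1/√(1 − 0.965700²) = 3.85

γ ≈ 3.85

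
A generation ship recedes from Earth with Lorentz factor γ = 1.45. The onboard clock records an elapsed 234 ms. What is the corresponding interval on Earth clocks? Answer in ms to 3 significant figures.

Δt ≈ 339 ms

γ = 1.45 (given)
Time dilation: Δt = γτ₀ = 1.45 × 234 ms = 339 ms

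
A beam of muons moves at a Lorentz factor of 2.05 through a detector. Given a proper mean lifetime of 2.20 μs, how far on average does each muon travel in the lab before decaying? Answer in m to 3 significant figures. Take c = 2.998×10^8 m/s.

d ≈ 1180 m

β = √(1 − 1/γ²) = √(1 − 1/2.05²) = 0.87295
Dilated lifetime: Δt = γτ₀ = 2.05 × 2.20 μs = 4.5100 μs
d = vΔt = 0.87295c × 4.5100 μs = 2.6171×10^8 m/s × 4.5100×10^-6 s = 1180 m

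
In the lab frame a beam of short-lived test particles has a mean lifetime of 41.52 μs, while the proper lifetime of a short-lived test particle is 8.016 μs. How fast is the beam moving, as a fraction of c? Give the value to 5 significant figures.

γ = Δt/τ₀ = 41.52/8.016 = 5.179641
β = √(1 − 1/γ²) = √(1 − 1/5.179641²) = 0.98119

β ≈ 0.98119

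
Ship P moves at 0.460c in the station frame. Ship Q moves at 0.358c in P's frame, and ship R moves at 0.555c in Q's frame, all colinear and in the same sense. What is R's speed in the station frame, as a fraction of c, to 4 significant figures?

Compose boost 2: (0.358 + 0.460)/(1 + 0.358×0.460) = 0.8180/1.16468 = 0.702339
Compose boost 3: (0.555 + 0.702339)/(1 + 0.555×0.702339) = 1.25734/1.38980 = 0.9047

u ≈ 0.9047c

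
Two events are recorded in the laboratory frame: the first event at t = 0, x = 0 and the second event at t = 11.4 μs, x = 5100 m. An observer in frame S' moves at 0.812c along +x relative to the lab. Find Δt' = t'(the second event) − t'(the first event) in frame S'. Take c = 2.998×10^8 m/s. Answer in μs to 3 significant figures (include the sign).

Δt' ≈ -4.13 μs

γ = 1/√(1 − 0.812²) = 1.7133
Δt' = γ(Δt − vΔx/c²) = 1.7133 × (11.4 μs − 0.812×5100 m / (2.998×10^8 m/s))
= 1.7133 × (-2.4132 μs) = -4.13 μs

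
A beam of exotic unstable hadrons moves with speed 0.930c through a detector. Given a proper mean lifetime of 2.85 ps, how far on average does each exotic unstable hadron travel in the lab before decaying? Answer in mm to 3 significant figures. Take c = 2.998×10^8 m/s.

γ = 1/√(1 − 0.930²) = 2.7206
Dilated lifetime: Δt = γτ₀ = 2.7206 × 2.85 ps = 7.7538 ps
d = vΔt = 0.930c × 7.7538 ps = 2.7881×10^8 m/s × 7.7538×10^-12 s = 2.16 mm

d ≈ 2.16 mm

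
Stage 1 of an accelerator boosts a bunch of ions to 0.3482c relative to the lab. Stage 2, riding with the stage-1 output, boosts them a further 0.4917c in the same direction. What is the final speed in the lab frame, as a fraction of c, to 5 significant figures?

u ≈ 0.71712c

Compose boost 2: (0.4917 + 0.3482)/(1 + 0.4917×0.3482) = 0.83990/1.171210 = 0.71712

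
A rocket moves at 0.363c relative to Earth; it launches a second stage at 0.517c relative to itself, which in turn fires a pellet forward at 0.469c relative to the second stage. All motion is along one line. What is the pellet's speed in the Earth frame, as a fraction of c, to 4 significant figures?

u ≈ 0.8979c

Compose boost 2: (0.517 + 0.363)/(1 + 0.517×0.363) = 0.8800/1.18767 = 0.740946
Compose boost 3: (0.469 + 0.740946)/(1 + 0.469×0.740946) = 1.20995/1.34750 = 0.8979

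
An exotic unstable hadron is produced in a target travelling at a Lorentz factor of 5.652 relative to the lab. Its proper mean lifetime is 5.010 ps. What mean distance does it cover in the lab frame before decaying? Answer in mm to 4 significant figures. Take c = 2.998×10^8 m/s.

β = √(1 − 1/γ²) = √(1 − 1/5.652²) = 0.984224
Dilated lifetime: Δt = γτ₀ = 5.652 × 5.010 ps = 28.3165 ps
d = vΔt = 0.984224c × 28.3165 ps = 2.95070×10^8 m/s × 2.83165×10^-11 s = 8.355 mm

d ≈ 8.355 mm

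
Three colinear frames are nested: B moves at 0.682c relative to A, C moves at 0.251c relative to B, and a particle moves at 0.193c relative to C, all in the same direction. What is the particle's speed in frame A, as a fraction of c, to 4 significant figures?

u ≈ 0.8578c

Compose boost 2: (0.251 + 0.682)/(1 + 0.251×0.682) = 0.9330/1.17118 = 0.796631
Compose boost 3: (0.193 + 0.796631)/(1 + 0.193×0.796631) = 0.989631/1.15375 = 0.8578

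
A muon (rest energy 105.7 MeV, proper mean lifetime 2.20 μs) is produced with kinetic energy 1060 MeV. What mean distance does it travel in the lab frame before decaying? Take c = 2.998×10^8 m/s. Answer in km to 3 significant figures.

d ≈ 7.24 km

γ = 1 + K/(m₀c²) = 1 + 1060/105.7 = 11.028
β = √(1 − 1/γ²) = 0.99588
Dilated lifetime: γτ₀ = 11.028 × 2.20 μs = 24.262 μs
d = βc·γτ₀ = 0.99588 × (2.998×10^8 m/s) × 2.4262×10^-5 s = 7.24 km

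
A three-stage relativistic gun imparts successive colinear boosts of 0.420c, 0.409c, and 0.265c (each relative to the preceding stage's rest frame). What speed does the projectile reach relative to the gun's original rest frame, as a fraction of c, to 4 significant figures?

u ≈ 0.8189c

Compose boost 2: (0.409 + 0.420)/(1 + 0.409×0.420) = 0.8290/1.17178 = 0.707471
Compose boost 3: (0.265 + 0.707471)/(1 + 0.265×0.707471) = 0.972471/1.18748 = 0.8189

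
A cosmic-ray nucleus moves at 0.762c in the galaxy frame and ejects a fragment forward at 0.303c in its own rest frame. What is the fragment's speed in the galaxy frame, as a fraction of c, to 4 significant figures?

u ≈ 0.8652c

Compose boost 2: (0.303 + 0.762)/(1 + 0.303×0.762) = 1.065/1.23089 = 0.8652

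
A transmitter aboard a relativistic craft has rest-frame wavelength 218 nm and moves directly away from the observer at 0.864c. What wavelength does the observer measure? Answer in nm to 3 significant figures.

λ_obs ≈ 807 nm

Relativistic Doppler: λ_obs = λ_src √((1+β)/(1−β))
= 218 × √(1.8640/0.13600) = 218 × 3.7021 = 807 nm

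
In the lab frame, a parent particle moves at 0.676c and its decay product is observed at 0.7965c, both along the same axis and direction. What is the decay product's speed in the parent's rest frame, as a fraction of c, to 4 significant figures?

u' ≈ 0.2611c

Inverse velocity addition: u' = (u − v)/(1 − uv/c²)
= (0.7965 − 0.676)/(1 − 0.7965×0.676) = 0.1205/0.461566 = 0.2611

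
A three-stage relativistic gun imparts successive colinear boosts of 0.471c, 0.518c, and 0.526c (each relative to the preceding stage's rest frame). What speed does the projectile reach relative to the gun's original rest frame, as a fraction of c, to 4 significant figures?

u ≈ 0.9315c

Compose boost 2: (0.518 + 0.471)/(1 + 0.518×0.471) = 0.9890/1.24398 = 0.795030
Compose boost 3: (0.526 + 0.795030)/(1 + 0.526×0.795030) = 1.32103/1.41819 = 0.9315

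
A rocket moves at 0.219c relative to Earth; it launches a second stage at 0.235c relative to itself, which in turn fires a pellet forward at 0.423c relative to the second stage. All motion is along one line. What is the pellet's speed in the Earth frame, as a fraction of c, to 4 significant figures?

u ≈ 0.7228c

Compose boost 2: (0.235 + 0.219)/(1 + 0.235×0.219) = 0.4540/1.05147 = 0.431779
Compose boost 3: (0.423 + 0.431779)/(1 + 0.423×0.431779) = 0.854779/1.18264 = 0.7228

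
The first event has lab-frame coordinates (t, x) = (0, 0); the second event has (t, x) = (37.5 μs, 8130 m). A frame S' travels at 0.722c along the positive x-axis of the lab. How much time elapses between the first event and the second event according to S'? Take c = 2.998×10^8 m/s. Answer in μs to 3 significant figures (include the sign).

Δt' ≈ 25.9 μs

γ = 1/√(1 − 0.722²) = 1.4453
Δt' = γ(Δt − vΔx/c²) = 1.4453 × (37.5 μs − 0.722×8130 m / (2.998×10^8 m/s))
= 1.4453 × (17.921 μs) = 25.9 μs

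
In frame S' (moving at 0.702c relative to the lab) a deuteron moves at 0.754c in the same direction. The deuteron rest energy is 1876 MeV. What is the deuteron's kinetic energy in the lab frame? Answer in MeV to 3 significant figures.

u_lab = (0.754 + 0.702)/(1 + 0.754×0.702) = 0.952065
γ = 1/√(1 − 0.952065²) = 3.2691
K = (γ − 1)m₀c² = (3.2691 − 1) × 1876 = 2.2691 × 1876 = 4260 MeV

K ≈ 4260 MeV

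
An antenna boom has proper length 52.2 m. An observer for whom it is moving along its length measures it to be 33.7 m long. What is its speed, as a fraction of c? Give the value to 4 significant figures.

β ≈ 0.7637

γ = L₀/L = 52.2/33.7 = 1.54896
β = √(1 − 1/γ²) = 0.7637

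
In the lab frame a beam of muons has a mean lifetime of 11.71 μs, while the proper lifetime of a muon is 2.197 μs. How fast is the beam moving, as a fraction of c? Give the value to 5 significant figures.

β ≈ 0.98224

γ = Δt/τ₀ = 11.71/2.197 = 5.329995
β = √(1 − 1/γ²) = √(1 − 1/5.329995²) = 0.98224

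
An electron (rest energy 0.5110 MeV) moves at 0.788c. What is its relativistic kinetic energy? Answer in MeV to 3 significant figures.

K ≈ 0.319 MeV

γ = 1/√(1 − 0.788²) = 1.6242
K = (γ − 1)m₀c² = (1.6242 − 1) × 0.5110 MeV = 0.62423 × 0.5110 MeV = 0.319 MeV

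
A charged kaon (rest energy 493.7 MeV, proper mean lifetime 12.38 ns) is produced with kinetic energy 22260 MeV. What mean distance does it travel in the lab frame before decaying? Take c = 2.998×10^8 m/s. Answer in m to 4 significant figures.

γ = 1 + K/(m₀c²) = 1 + 22260/493.7 = 46.0881
β = √(1 − 1/γ²) = 0.999765
Dilated lifetime: γτ₀ = 46.0881 × 12.38 ns = 570.571 ns
d = βc·γτ₀ = 0.999765 × (2.998×10^8 m/s) × 5.70571×10^-7 s = 171.0 m

d ≈ 171.0 m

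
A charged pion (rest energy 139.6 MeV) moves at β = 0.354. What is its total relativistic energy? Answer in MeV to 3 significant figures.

E ≈ 149 MeV

γ = 1/√(1 − 0.354²) = 1.0692
E = γm₀c² = 1.0692 × 139.6 MeV = 149 MeV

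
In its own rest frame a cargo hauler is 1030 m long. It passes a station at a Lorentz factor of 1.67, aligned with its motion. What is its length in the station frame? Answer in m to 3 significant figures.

L ≈ 617 m

γ = 1.67 (given)
Length contraction: L = L₀/γ = 1030/1.67 = 617 m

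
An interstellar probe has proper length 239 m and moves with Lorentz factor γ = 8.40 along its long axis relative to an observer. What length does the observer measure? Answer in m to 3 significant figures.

L ≈ 28.5 m

γ = 8.40 (given)
Length contraction: L = L₀/γ = 239/8.40 = 28.5 m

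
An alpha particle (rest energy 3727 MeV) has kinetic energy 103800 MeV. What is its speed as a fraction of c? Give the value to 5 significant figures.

β ≈ 0.99940

γ = 1 + K/(m₀c²) = 1 + 103800/3727 = 28.85082
β = √(1 − 1/γ²) = 0.99940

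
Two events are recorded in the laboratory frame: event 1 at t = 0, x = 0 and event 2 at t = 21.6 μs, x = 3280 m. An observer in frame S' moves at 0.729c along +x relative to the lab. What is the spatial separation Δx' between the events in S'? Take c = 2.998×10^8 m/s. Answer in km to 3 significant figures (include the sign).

γ = 1/√(1 − 0.729²) = 1.4609
Δx' = γ(Δx − vΔt) = 1.4609 × (3280 m − 0.729×(2.998×10^8 m/s)×21.6×10^-6 s)
= 1.4609 × (-1440.8 m) = -2.10 km

Δx' ≈ -2.10 km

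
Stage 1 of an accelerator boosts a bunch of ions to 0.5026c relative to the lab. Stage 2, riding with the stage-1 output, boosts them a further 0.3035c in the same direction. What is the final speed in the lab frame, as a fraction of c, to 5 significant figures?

u ≈ 0.69941c

Compose boost 2: (0.3035 + 0.5026)/(1 + 0.3035×0.5026) = 0.80610/1.152539 = 0.69941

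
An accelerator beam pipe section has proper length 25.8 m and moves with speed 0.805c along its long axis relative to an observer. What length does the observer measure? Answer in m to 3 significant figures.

γ = 1/√(1 − 0.805²) = 1.6856
Length contraction: L = L₀/γ = 25.8/1.6856 = 15.3 m

L ≈ 15.3 m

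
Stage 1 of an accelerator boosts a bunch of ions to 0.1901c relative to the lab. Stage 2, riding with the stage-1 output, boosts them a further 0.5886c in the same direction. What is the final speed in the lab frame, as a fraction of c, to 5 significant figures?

Compose boost 2: (0.5886 + 0.1901)/(1 + 0.5886×0.1901) = 0.77870/1.111893 = 0.70034

u ≈ 0.70034c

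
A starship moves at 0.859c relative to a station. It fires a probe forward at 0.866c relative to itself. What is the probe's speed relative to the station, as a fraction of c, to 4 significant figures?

Relativistic velocity addition: u = (u' + v)/(1 + u'v/c²)
= (0.866 + 0.859)/(1 + 0.866×0.859) = 1.725/1.74389 = 0.9892

u ≈ 0.9892c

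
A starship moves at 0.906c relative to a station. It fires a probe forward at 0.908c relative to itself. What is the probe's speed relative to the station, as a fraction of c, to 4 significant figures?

Relativistic velocity addition: u = (u' + v)/(1 + u'v/c²)
= (0.908 + 0.906)/(1 + 0.908×0.906) = 1.814/1.82265 = 0.9953

u ≈ 0.9953c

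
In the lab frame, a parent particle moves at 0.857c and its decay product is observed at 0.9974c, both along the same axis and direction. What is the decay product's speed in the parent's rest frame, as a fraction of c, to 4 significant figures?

Inverse velocity addition: u' = (u − v)/(1 − uv/c²)
= (0.9974 − 0.857)/(1 − 0.9974×0.857) = 0.1404/0.145228 = 0.9668

u' ≈ 0.9668c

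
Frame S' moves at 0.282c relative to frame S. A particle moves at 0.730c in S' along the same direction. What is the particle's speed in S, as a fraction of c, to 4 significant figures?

Relativistic velocity addition: u = (u' + v)/(1 + u'v/c²)
= (0.730 + 0.282)/(1 + 0.730×0.282) = 1.012/1.20586 = 0.8392

u ≈ 0.8392c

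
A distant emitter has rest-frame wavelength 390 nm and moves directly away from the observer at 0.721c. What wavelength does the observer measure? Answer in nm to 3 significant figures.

λ_obs ≈ 969 nm

Relativistic Doppler: λ_obs = λ_src √((1+β)/(1−β))
= 390 × √(1.7210/0.27900) = 390 × 2.4836 = 969 nm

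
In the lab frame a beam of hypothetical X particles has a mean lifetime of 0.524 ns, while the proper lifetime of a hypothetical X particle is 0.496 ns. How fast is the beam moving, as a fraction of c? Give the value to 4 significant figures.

γ = Δt/τ₀ = 0.524/0.496 = 1.05645
β = √(1 − 1/γ²) = √(1 − 1/1.05645²) = 0.3225

β ≈ 0.3225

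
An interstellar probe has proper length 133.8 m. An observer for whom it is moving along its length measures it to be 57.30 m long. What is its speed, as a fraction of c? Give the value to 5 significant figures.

β ≈ 0.90366

γ = L₀/L = 133.8/57.30 = 2.335079
β = √(1 − 1/γ²) = 0.90366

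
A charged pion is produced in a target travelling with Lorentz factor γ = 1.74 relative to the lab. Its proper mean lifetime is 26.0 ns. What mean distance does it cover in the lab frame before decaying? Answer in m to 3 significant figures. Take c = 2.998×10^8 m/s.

d ≈ 11.1 m

β = √(1 − 1/γ²) = √(1 − 1/1.74²) = 0.81836
Dilated lifetime: Δt = γτ₀ = 1.74 × 26.0 ns = 45.240 ns
d = vΔt = 0.81836c × 45.240 ns = 2.4534×10^8 m/s × 4.5240×10^-8 s = 11.1 m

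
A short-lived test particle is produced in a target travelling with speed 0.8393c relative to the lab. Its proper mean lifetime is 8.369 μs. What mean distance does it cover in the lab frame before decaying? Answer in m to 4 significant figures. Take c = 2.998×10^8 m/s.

d ≈ 3873 m

γ = 1/√(1 − 0.8393²) = 1.83936
Dilated lifetime: Δt = γτ₀ = 1.83936 × 8.369 μs = 15.3936 μs
d = vΔt = 0.8393c × 15.3936 μs = 2.51622×10^8 m/s × 1.53936×10^-5 s = 3873 m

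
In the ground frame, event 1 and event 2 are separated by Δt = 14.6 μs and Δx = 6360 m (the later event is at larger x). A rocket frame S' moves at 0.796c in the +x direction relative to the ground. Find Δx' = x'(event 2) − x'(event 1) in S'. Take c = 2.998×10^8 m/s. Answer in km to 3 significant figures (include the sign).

Δx' ≈ 4.75 km

γ = 1/√(1 − 0.796²) = 1.6521
Δx' = γ(Δx − vΔt) = 1.6521 × (6360 m − 0.796×(2.998×10^8 m/s)×14.6×10^-6 s)
= 1.6521 × (2875.8 m) = 4.75 km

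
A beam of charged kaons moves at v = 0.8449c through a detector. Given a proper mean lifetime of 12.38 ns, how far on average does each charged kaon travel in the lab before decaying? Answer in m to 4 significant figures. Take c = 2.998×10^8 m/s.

γ = 1/√(1 − 0.8449²) = 1.86942
Dilated lifetime: Δt = γτ₀ = 1.86942 × 12.38 ns = 23.1435 ns
d = vΔt = 0.8449c × 23.1435 ns = 2.53301×10^8 m/s × 2.31435×10^-8 s = 5.862 m

d ≈ 5.862 m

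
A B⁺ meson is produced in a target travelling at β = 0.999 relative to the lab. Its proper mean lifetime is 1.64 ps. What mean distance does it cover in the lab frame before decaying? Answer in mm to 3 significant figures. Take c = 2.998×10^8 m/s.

γ = 1/√(1 − 0.999²) = 22.366
Dilated lifetime: Δt = γτ₀ = 22.366 × 1.64 ps = 36.681 ps
d = vΔt = 0.999c × 36.681 ps = 2.9950×10^8 m/s × 3.6681×10^-11 s = 11.0 mm

d ≈ 11.0 mm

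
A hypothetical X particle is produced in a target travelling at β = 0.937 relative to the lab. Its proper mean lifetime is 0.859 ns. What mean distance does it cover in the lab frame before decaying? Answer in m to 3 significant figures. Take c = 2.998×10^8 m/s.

d ≈ 0.691 m

γ = 1/√(1 − 0.937²) = 2.8626
Dilated lifetime: Δt = γτ₀ = 2.8626 × 0.859 ns = 2.4590 ns
d = vΔt = 0.937c × 2.4590 ns = 2.8091×10^8 m/s × 2.4590×10^-9 s = 0.691 m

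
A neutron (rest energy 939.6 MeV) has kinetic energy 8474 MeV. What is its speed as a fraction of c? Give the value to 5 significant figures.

β ≈ 0.99501

γ = 1 + K/(m₀c²) = 1 + 8474/939.6 = 10.01873
β = √(1 − 1/γ²) = 0.99501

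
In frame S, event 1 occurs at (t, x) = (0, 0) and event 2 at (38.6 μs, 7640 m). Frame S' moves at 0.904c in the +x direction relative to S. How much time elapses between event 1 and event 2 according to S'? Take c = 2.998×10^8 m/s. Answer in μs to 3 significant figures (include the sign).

Δt' ≈ 36.4 μs

γ = 1/√(1 − 0.904²) = 2.3390
Δt' = γ(Δt − vΔx/c²) = 2.3390 × (38.6 μs − 0.904×7640 m / (2.998×10^8 m/s))
= 2.3390 × (15.563 μs) = 36.4 μs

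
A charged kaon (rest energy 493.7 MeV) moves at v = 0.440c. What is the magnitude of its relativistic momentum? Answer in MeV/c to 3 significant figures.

p ≈ 242 MeV/c

γ = 1/√(1 − 0.440²) = 1.1136
p = γβm₀c = 1.1136 × 0.440 × 493.7 MeV/c = 242 MeV/c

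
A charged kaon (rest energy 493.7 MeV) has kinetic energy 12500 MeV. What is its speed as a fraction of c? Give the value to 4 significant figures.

β ≈ 0.9993

γ = 1 + K/(m₀c²) = 1 + 12500/493.7 = 26.3190
β = √(1 − 1/γ²) = 0.9993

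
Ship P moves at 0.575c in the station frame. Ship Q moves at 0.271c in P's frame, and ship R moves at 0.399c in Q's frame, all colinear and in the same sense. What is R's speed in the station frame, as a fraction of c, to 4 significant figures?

Compose boost 2: (0.271 + 0.575)/(1 + 0.271×0.575) = 0.8460/1.15583 = 0.731945
Compose boost 3: (0.399 + 0.731945)/(1 + 0.399×0.731945) = 1.13094/1.29205 = 0.8753

u ≈ 0.8753c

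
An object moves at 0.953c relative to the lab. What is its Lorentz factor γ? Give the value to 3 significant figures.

γ = 1/√(1 − β²) = 1/√(1 − 0.953²) = 1/√(0.091791) = 3.30

γ ≈ 3.30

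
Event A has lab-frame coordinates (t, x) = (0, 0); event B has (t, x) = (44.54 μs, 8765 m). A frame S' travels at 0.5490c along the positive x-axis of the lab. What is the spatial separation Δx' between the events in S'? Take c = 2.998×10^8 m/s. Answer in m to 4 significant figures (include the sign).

γ = 1/√(1 − 0.5490²) = 1.19643
Δx' = γ(Δx − vΔt) = 1.19643 × (8765 m − 0.5490×(2.998×10^8 m/s)×44.54×10^-6 s)
= 1.19643 × (1434.15 m) = 1716 m

Δx' ≈ 1716 m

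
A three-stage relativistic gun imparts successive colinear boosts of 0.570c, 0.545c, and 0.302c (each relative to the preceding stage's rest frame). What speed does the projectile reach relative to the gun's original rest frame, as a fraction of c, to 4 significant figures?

Compose boost 2: (0.545 + 0.570)/(1 + 0.545×0.570) = 1.115/1.31065 = 0.850723
Compose boost 3: (0.302 + 0.850723)/(1 + 0.302×0.850723) = 1.15272/1.25692 = 0.9171

u ≈ 0.9171c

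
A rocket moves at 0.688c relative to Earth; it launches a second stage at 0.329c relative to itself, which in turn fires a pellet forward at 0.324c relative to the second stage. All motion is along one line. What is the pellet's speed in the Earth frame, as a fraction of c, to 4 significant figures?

u ≈ 0.9090c

Compose boost 2: (0.329 + 0.688)/(1 + 0.329×0.688) = 1.017/1.22635 = 0.829289
Compose boost 3: (0.324 + 0.829289)/(1 + 0.324×0.829289) = 1.15329/1.26869 = 0.9090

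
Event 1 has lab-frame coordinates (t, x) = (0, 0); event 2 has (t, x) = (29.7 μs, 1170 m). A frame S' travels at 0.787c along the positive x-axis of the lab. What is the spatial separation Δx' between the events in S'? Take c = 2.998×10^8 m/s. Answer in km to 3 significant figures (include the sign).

Δx' ≈ -9.46 km

γ = 1/√(1 − 0.787²) = 1.6209
Δx' = γ(Δx − vΔt) = 1.6209 × (1170 m − 0.787×(2.998×10^8 m/s)×29.7×10^-6 s)
= 1.6209 × (-5837.5 m) = -9.46 km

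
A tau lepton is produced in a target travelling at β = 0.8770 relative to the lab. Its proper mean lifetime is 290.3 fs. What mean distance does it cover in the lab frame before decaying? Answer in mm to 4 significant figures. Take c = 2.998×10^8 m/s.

d ≈ 0.1589 mm

γ = 1/√(1 − 0.8770²) = 2.08121
Dilated lifetime: Δt = γτ₀ = 2.08121 × 290.3 fs = 604.174 fs
d = vΔt = 0.8770c × 604.174 fs = 2.62925×10^8 m/s × 6.04174×10^-13 s = 0.1589 mm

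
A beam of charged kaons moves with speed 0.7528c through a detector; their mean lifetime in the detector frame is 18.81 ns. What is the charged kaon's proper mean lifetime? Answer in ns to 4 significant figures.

γ = 1/√(1 − 0.7528²) = 1.51918
Proper time: τ₀ = Δt/γ = 18.81/1.51918 = 12.38 ns

τ₀ ≈ 12.38 ns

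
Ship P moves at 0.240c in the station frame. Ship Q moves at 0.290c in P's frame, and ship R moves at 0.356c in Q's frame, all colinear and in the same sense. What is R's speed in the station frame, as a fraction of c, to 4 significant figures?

u ≈ 0.7238c

Compose boost 2: (0.290 + 0.240)/(1 + 0.290×0.240) = 0.5300/1.06960 = 0.495512
Compose boost 3: (0.356 + 0.495512)/(1 + 0.356×0.495512) = 0.851512/1.17640 = 0.7238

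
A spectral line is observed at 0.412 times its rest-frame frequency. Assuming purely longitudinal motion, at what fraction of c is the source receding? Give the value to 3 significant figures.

f_obs/f_src = √((1−β)/(1+β)) = 0.412  ⇒  (1−β)/(1+β) = 0.16974
β = |1 − D²|/(1 + D²) = |1 − 0.16974|/(1 + 0.16974) = 0.710

β ≈ 0.710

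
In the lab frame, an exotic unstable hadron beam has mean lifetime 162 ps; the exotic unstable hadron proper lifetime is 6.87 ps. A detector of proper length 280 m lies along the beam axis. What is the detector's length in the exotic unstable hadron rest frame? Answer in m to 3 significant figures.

Time dilation ⇒ γ = Δt/τ₀ = 162/6.87 = 23.581
Length contraction: L = L₀/γ = 280/23.581 = 11.9 m

L ≈ 11.9 m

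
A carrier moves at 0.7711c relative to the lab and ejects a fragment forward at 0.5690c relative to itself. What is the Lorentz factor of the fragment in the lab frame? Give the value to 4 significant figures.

γ ≈ 2.748

u_lab = (0.5690 + 0.7711)/(1 + 0.5690×0.7711) = 1.3401/1.438756 = 0.9314297
γ = 1/√(1 − 0.9314297²) = 2.748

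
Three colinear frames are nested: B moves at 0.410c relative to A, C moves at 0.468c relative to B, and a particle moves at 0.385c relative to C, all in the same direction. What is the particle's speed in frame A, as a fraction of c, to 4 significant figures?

Compose boost 2: (0.468 + 0.410)/(1 + 0.468×0.410) = 0.8780/1.19188 = 0.736651
Compose boost 3: (0.385 + 0.736651)/(1 + 0.385×0.736651) = 1.12165/1.28361 = 0.8738

u ≈ 0.8738c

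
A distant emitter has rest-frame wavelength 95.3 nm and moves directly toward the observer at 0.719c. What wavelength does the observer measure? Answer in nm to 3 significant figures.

Relativistic Doppler: λ_obs = λ_src √((1−β)/(1+β))
= 95.3 × √(0.28100/1.7190) = 95.3 × 0.40431 = 38.5 nm

λ_obs ≈ 38.5 nm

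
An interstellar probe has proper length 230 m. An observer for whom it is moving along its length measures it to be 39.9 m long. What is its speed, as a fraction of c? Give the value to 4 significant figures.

γ = L₀/L = 230/39.9 = 5.76441
β = √(1 − 1/γ²) = 0.9848

β ≈ 0.9848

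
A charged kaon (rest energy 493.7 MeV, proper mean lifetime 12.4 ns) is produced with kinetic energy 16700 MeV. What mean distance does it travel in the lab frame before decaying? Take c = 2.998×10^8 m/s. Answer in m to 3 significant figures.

d ≈ 129 m

γ = 1 + K/(m₀c²) = 1 + 16700/493.7 = 34.826
β = √(1 − 1/γ²) = 0.99959
Dilated lifetime: γτ₀ = 34.826 × 12.4 ns = 431.85 ns
d = βc·γτ₀ = 0.99959 × (2.998×10^8 m/s) × 4.3185×10^-7 s = 129 m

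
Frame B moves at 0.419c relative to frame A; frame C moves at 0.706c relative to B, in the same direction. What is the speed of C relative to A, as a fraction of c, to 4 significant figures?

Compose boost 2: (0.706 + 0.419)/(1 + 0.706×0.419) = 1.125/1.29581 = 0.8682

u ≈ 0.8682c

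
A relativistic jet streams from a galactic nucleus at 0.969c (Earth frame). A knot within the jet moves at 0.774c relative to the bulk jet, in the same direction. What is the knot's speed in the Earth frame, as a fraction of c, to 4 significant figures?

Relativistic velocity addition: u = (u' + v)/(1 + u'v/c²)
= (0.774 + 0.969)/(1 + 0.774×0.969) = 1.743/1.75001 = 0.9960

u ≈ 0.9960c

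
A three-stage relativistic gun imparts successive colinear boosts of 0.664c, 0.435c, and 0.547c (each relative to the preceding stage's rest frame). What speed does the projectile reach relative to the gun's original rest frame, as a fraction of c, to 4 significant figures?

u ≈ 0.9545c

Compose boost 2: (0.435 + 0.664)/(1 + 0.435×0.664) = 1.099/1.28884 = 0.852705
Compose boost 3: (0.547 + 0.852705)/(1 + 0.547×0.852705) = 1.39970/1.46643 = 0.9545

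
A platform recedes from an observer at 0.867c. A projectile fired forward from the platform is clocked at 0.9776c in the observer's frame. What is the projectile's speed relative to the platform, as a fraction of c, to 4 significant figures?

u' ≈ 0.7256c

Inverse velocity addition: u' = (u − v)/(1 − uv/c²)
= (0.9776 − 0.867)/(1 − 0.9776×0.867) = 0.1106/0.152421 = 0.7256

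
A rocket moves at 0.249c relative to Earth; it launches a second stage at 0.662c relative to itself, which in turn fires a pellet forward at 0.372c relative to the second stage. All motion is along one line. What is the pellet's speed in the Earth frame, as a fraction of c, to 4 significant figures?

Compose boost 2: (0.662 + 0.249)/(1 + 0.662×0.249) = 0.9110/1.16484 = 0.782083
Compose boost 3: (0.372 + 0.782083)/(1 + 0.372×0.782083) = 1.15408/1.29093 = 0.8940

u ≈ 0.8940c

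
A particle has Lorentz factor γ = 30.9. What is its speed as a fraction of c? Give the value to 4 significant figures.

β = √(1 − 1/γ²) = √(1 − 1/30.9²) = √(0.998953) = 0.9995

β ≈ 0.9995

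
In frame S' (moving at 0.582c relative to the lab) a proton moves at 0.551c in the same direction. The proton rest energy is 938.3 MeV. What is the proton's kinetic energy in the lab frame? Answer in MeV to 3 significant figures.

u_lab = (0.551 + 0.582)/(1 + 0.551×0.582) = 0.857890
γ = 1/√(1 − 0.857890²) = 1.9462
K = (γ − 1)m₀c² = (1.9462 − 1) × 938.3 = 0.94616 × 938.3 = 888 MeV

K ≈ 888 MeV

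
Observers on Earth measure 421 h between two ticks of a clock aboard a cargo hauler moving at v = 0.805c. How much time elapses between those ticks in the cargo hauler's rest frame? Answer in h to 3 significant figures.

γ = 1/√(1 − 0.805²) = 1.6856
Proper time: τ₀ = Δt/γ = 421/1.6856 = 250 h

τ₀ ≈ 250 h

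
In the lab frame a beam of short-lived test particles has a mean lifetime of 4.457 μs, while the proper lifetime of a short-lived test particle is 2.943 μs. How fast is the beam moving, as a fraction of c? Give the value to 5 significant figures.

β ≈ 0.75099

γ = Δt/τ₀ = 4.457/2.943 = 1.514441
β = √(1 − 1/γ²) = √(1 − 1/1.514441²) = 0.75099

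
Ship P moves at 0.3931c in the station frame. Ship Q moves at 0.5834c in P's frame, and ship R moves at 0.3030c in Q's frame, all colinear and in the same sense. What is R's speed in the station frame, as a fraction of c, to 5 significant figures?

u ≈ 0.88446c

Compose boost 2: (0.5834 + 0.3931)/(1 + 0.5834×0.3931) = 0.97650/1.229335 = 0.7943322
Compose boost 3: (0.3030 + 0.7943322)/(1 + 0.3030×0.7943322) = 1.097332/1.240683 = 0.88446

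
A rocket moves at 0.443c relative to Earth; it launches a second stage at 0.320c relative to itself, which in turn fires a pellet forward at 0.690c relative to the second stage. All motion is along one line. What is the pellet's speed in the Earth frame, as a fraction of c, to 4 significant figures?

u ≈ 0.9296c

Compose boost 2: (0.320 + 0.443)/(1 + 0.320×0.443) = 0.7630/1.14176 = 0.668267
Compose boost 3: (0.690 + 0.668267)/(1 + 0.690×0.668267) = 1.35827/1.46110 = 0.9296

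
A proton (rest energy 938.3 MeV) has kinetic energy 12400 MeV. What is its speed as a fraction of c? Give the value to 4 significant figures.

β ≈ 0.9975

γ = 1 + K/(m₀c²) = 1 + 12400/938.3 = 14.2154
β = √(1 − 1/γ²) = 0.9975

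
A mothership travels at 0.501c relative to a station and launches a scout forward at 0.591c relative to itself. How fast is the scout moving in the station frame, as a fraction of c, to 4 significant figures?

u ≈ 0.8425c

Compose boost 2: (0.591 + 0.501)/(1 + 0.591×0.501) = 1.092/1.29609 = 0.8425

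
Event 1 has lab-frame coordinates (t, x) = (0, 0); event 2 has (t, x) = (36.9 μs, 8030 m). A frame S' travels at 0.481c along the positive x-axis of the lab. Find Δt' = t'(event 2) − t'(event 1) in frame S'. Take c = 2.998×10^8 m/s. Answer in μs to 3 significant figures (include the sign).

γ = 1/√(1 − 0.481²) = 1.1406
Δt' = γ(Δt − vΔx/c²) = 1.1406 × (36.9 μs − 0.481×8030 m / (2.998×10^8 m/s))
= 1.1406 × (24.017 μs) = 27.4 μs

Δt' ≈ 27.4 μs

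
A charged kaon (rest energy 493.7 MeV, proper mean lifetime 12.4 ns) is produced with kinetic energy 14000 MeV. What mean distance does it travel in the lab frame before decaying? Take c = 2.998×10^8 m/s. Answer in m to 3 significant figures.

d ≈ 109 m

γ = 1 + K/(m₀c²) = 1 + 14000/493.7 = 29.357
β = √(1 − 1/γ²) = 0.99942
Dilated lifetime: γτ₀ = 29.357 × 12.4 ns = 364.03 ns
d = βc·γτ₀ = 0.99942 × (2.998×10^8 m/s) × 3.6403×10^-7 s = 109 m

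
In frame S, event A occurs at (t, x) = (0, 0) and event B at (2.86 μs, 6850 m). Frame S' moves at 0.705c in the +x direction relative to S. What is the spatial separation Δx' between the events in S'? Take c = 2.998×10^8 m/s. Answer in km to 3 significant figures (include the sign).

γ = 1/√(1 − 0.705²) = 1.4100
Δx' = γ(Δx − vΔt) = 1.4100 × (6850 m − 0.705×(2.998×10^8 m/s)×2.86×10^-6 s)
= 1.4100 × (6245.5 m) = 8.81 km

Δx' ≈ 8.81 km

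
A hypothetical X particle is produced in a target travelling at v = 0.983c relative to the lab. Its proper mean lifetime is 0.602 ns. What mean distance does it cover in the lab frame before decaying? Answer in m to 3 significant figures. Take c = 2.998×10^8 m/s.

γ = 1/√(1 − 0.983²) = 5.4465
Dilated lifetime: Δt = γτ₀ = 5.4465 × 0.602 ns = 3.2788 ns
d = vΔt = 0.983c × 3.2788 ns = 2.9470×10^8 m/s × 3.2788×10^-9 s = 0.966 m

d ≈ 0.966 m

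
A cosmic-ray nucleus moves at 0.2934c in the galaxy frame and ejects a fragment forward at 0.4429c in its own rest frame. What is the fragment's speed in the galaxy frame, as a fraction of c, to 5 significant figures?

Compose boost 2: (0.4429 + 0.2934)/(1 + 0.4429×0.2934) = 0.73630/1.129947 = 0.65162

u ≈ 0.65162c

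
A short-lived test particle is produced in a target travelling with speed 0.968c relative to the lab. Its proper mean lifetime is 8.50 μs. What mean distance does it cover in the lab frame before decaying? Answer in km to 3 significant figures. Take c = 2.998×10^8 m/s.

d ≈ 9.83 km

γ = 1/√(1 − 0.968²) = 3.9849
Dilated lifetime: Δt = γτ₀ = 3.9849 × 8.50 μs = 33.871 μs
d = vΔt = 0.968c × 33.871 μs = 2.9021×10^8 m/s × 3.3871×10^-5 s = 9.83 km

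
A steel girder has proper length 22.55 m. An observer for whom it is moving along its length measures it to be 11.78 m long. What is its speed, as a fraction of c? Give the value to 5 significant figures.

γ = L₀/L = 22.55/11.78 = 1.914261
β = √(1 − 1/γ²) = 0.85270

β ≈ 0.85270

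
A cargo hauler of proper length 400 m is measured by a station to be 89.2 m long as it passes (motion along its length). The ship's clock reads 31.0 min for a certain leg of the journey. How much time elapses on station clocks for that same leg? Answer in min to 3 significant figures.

Length contraction ⇒ γ = L₀/L = 400/89.2 = 4.4843
Time dilation: Δt = γτ₀ = 4.4843 × 31.0 min = 139 min

Δt ≈ 139 min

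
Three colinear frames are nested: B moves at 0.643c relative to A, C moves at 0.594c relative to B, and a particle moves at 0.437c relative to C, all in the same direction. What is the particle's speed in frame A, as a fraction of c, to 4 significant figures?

Compose boost 2: (0.594 + 0.643)/(1 + 0.594×0.643) = 1.237/1.38194 = 0.895117
Compose boost 3: (0.437 + 0.895117)/(1 + 0.437×0.895117) = 1.33212/1.39117 = 0.9576

u ≈ 0.9576c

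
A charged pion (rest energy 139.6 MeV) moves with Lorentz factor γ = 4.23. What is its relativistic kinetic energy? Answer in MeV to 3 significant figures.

γ = 4.23 (given)
K = (γ − 1)m₀c² = (4.23 − 1) × 139.6 MeV = 3.2300 × 139.6 MeV = 451 MeV

K ≈ 451 MeV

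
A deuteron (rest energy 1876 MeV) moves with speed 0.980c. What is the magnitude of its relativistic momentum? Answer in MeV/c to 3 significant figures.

p ≈ 9240 MeV/c

γ = 1/√(1 − 0.980²) = 5.0252
p = γβm₀c = 5.0252 × 0.980 × 1876 MeV/c = 9240 MeV/c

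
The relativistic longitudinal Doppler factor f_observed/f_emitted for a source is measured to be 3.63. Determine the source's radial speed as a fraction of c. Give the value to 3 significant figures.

f_obs/f_src = √((1+β)/(1−β)) = 3.63  ⇒  (1+β)/(1−β) = 13.177
β = |1 − D²|/(1 + D²) = |1 − 13.177|/(1 + 13.177) = 0.859

β ≈ 0.859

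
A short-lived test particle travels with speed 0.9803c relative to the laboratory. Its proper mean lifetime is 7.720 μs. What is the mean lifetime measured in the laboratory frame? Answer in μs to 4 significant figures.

γ = 1/√(1 − 0.9803²) = 5.06292
Time dilation: Δt = γτ₀ = 5.06292 × 7.720 μs = 39.09 μs

Δt ≈ 39.09 μs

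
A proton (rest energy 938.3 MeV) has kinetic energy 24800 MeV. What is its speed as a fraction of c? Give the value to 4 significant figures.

γ = 1 + K/(m₀c²) = 1 + 24800/938.3 = 27.4308
β = √(1 − 1/γ²) = 0.9993

β ≈ 0.9993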